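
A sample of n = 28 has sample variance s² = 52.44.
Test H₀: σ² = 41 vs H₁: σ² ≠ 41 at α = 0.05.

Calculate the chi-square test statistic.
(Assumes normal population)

Answer: χ² = 34.5337, fail to reject H₀

Derivation:
df = n - 1 = 27
χ² = (n-1)s²/σ₀² = 27×52.44/41 = 34.5337
Critical values: χ²_{0.975,27} = 14.573, χ²_{0.025,27} = 43.195
Rejection region: χ² < 14.573 or χ² > 43.195
Decision: fail to reject H₀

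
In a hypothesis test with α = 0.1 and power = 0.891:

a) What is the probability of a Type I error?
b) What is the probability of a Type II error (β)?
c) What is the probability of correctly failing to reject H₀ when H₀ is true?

a) Type I error probability = α = 0.1
b) Power = P(reject H₀ | H₁ true) = 1 - β = 0.891, so Type II error probability = β = 1 - Power = 0.109
c) P(fail to reject H₀ | H₀ true) = 1 - α = 0.9

Answer: a) 0.1, b) 0.109, c) 0.9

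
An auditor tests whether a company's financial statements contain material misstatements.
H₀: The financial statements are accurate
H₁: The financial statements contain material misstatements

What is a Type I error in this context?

Type I error (α): Rejecting H₀ when H₀ is true
Type II error (β): Failing to reject H₀ when H₁ is true

Answer: Concluding the statements are misstated when they are actually accurate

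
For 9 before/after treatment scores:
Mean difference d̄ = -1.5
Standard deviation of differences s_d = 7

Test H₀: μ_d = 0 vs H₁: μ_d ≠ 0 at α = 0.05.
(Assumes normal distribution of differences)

Answer: t = -0.6429, fail to reject H₀

Derivation:
df = n - 1 = 8
SE = s_d/√n = 7/√9 = 2.3333
t = d̄/SE = -1.5/2.3333 = -0.6429
Critical value: t_{0.025,8} = ±2.306
p-value ≈ 0.5383
Decision: fail to reject H₀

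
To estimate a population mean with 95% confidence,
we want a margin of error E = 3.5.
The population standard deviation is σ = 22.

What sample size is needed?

z_0.025 = 1.960
n = (z×σ/E)² = (1.960×22/3.5)²
n = 151.7824
Round up: n = 152

Answer: n = 152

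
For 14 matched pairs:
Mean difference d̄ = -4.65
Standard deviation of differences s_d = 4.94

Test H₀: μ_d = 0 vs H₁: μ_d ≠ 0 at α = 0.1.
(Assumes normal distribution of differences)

Answer: t = -3.5219, reject H₀

Derivation:
df = n - 1 = 13
SE = s_d/√n = 4.94/√14 = 1.3203
t = d̄/SE = -4.65/1.3203 = -3.5219
Critical value: t_{0.05,13} = ±1.771
p-value ≈ 0.0038
Decision: reject H₀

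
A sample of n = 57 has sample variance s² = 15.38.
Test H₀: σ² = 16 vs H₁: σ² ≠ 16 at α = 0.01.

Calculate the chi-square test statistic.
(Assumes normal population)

Answer: χ² = 53.8300, fail to reject H₀

Derivation:
df = n - 1 = 56
χ² = (n-1)s²/σ₀² = 56×15.38/16 = 53.8300
Critical values: χ²_{0.995,56} = 32.490, χ²_{0.005,56} = 86.994
Rejection region: χ² < 32.490 or χ² > 86.994
Decision: fail to reject H₀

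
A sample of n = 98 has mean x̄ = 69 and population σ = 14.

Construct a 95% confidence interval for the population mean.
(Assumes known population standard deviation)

Answer: (66.2282, 71.7718)

Derivation:
Confidence level: 95%, α = 0.05
z_0.025 = 1.960
SE = σ/√n = 14/√98 = 1.4142
Margin of error = 1.960 × 1.4142 = 2.7718
CI: x̄ ± margin = 69 ± 2.7718
CI: (66.2282, 71.7718)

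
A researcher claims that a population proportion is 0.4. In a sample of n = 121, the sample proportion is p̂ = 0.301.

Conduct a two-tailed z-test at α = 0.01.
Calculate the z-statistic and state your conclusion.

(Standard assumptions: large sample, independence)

H₀: p = 0.4, H₁: p ≠ 0.4
Standard error: SE = √(p₀(1-p₀)/n) = √(0.4×0.6/121) = 0.044536
z-statistic: z = (p̂ - p₀)/SE = (0.301 - 0.4)/0.044536 = -2.2229
Critical value: z_0.005 = ±2.576
p-value = 0.0262
Decision: fail to reject H₀ at α = 0.01

Answer: z = -2.2229, fail to reject H₀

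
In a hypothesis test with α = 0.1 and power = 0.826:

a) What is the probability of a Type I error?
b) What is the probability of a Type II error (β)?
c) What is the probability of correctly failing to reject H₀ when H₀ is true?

a) Type I error probability = α = 0.1
b) Power = P(reject H₀ | H₁ true) = 1 - β = 0.826, so Type II error probability = β = 1 - Power = 0.174
c) P(fail to reject H₀ | H₀ true) = 1 - α = 0.9

Answer: a) 0.1, b) 0.174, c) 0.9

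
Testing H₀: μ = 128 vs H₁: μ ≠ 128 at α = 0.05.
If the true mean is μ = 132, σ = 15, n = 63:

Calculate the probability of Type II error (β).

Answer: β ≈ 0.4378

Derivation:
SE = σ/√n = 15/√63 = 1.8898
Critical values: μ₀ ± z_0.025×SE = 128 ± 1.960×1.8898
Acceptance region: (124.2960, 131.7040)
Under H₁ (μ = 132): z_high = (131.7040 - 132)/1.8898 = -0.1566, z_low = (124.2960 - 132)/1.8898 = -4.0766
β = P(not reject | H₁) = Φ(-0.1566) - Φ(-4.0766) ≈ 0.4378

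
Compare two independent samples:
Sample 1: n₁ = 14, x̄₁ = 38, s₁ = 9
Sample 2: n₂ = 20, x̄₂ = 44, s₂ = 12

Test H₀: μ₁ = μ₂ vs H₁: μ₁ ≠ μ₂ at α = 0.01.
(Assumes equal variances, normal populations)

Pooled variance: s²_p = [13×9² + 19×12²]/(32) = 118.4062
s_p = 10.8815
SE = s_p×√(1/n₁ + 1/n₂) = 10.8815×√(1/14 + 1/20) = 3.7918
t = (x̄₁ - x̄₂)/SE = (38 - 44)/3.7918 = -1.5824
df = 32, t-critical = ±2.738
Decision: fail to reject H₀

Answer: t = -1.5824, fail to reject H₀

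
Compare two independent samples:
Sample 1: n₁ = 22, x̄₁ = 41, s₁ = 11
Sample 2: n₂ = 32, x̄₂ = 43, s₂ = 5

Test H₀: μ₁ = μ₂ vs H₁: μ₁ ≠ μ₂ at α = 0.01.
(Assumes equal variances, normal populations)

Pooled variance: s²_p = [21×11² + 31×5²]/(52) = 63.7692
s_p = 7.9856
SE = s_p×√(1/n₁ + 1/n₂) = 7.9856×√(1/22 + 1/32) = 2.2117
t = (x̄₁ - x̄₂)/SE = (41 - 43)/2.2117 = -0.9043
df = 52, t-critical = ±2.674
Decision: fail to reject H₀

Answer: t = -0.9043, fail to reject H₀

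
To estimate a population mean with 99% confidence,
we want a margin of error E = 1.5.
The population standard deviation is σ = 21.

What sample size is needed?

Answer: n = 1301

Derivation:
z_0.005 = 2.576
n = (z×σ/E)² = (2.576×21/1.5)²
n = 1300.6121
Round up: n = 1301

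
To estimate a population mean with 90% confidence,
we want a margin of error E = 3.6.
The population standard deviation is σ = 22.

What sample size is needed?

Answer: n = 102

Derivation:
z_0.05 = 1.645
n = (z×σ/E)² = (1.645×22/3.6)²
n = 101.0583
Round up: n = 102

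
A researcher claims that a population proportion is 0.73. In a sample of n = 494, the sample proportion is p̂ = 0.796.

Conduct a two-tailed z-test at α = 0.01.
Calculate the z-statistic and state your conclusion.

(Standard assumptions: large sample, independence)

Answer: z = 3.3041, reject H₀

Derivation:
H₀: p = 0.73, H₁: p ≠ 0.73
Standard error: SE = √(p₀(1-p₀)/n) = √(0.73×0.27/494) = 0.019975
z-statistic: z = (p̂ - p₀)/SE = (0.796 - 0.73)/0.019975 = 3.3041
Critical value: z_0.005 = ±2.576
p-value = 0.0010
Decision: reject H₀ at α = 0.01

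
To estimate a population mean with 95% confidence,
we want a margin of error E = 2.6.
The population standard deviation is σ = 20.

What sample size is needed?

Answer: n = 228

Derivation:
z_0.025 = 1.960
n = (z×σ/E)² = (1.960×20/2.6)²
n = 227.3136
Round up: n = 228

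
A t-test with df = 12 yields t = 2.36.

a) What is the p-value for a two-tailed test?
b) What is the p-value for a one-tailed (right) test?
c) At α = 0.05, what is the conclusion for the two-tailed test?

Using t-distribution with df = 12:
a) Two-tailed: p = 2×P(T > 2.36) = 0.0361
b) One-tailed: p = P(T > 2.36) = 0.0180
c) 0.0361 < 0.05, reject H₀

Answer: a) 0.0361, b) 0.0180, c) reject H₀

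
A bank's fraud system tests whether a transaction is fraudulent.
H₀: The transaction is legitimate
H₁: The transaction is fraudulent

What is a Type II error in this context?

Answer: Allowing a fraudulent transaction to go through

Derivation:
Type I error (α): Rejecting H₀ when H₀ is true
Type II error (β): Failing to reject H₀ when H₁ is true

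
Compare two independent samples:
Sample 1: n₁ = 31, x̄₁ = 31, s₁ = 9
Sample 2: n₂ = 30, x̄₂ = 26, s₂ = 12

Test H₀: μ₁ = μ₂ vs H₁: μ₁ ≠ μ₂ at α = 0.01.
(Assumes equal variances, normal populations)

Pooled variance: s²_p = [30×9² + 29×12²]/(59) = 111.9661
s_p = 10.5814
SE = s_p×√(1/n₁ + 1/n₂) = 10.5814×√(1/31 + 1/30) = 2.7100
t = (x̄₁ - x̄₂)/SE = (31 - 26)/2.7100 = 1.8450
df = 59, t-critical = ±2.662
Decision: fail to reject H₀

Answer: t = 1.8450, fail to reject H₀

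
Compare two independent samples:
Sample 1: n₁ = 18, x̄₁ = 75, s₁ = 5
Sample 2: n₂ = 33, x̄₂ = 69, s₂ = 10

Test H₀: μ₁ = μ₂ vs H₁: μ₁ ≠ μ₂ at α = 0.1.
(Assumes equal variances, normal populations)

Pooled variance: s²_p = [17×5² + 32×10²]/(49) = 73.9796
s_p = 8.6011
SE = s_p×√(1/n₁ + 1/n₂) = 8.6011×√(1/18 + 1/33) = 2.5203
t = (x̄₁ - x̄₂)/SE = (75 - 69)/2.5203 = 2.3807
df = 49, t-critical = ±1.677
Decision: reject H₀

Answer: t = 2.3807, reject H₀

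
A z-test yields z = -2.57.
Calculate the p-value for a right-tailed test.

For z = -2.57:
p = P(Z > -2.57) = 1 - Φ(-2.57) = 0.9949

Answer: p-value ≈ 0.9949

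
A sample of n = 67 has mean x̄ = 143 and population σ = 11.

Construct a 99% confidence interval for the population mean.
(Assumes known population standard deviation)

Answer: (139.5381, 146.4619)

Derivation:
Confidence level: 99%, α = 0.01
z_0.005 = 2.576
SE = σ/√n = 11/√67 = 1.3439
Margin of error = 2.576 × 1.3439 = 3.4619
CI: x̄ ± margin = 143 ± 3.4619
CI: (139.5381, 146.4619)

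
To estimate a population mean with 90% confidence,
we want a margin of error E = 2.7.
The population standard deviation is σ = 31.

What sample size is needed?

Answer: n = 357

Derivation:
z_0.05 = 1.645
n = (z×σ/E)² = (1.645×31/2.7)²
n = 356.7202
Round up: n = 357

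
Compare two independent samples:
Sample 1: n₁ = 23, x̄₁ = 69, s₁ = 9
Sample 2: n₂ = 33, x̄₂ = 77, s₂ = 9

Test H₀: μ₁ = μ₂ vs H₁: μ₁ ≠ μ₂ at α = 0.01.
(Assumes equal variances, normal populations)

Answer: t = -3.2725, reject H₀

Derivation:
Pooled variance: s²_p = [22×9² + 32×9²]/(54) = 81.0000
s_p = 9.0000
SE = s_p×√(1/n₁ + 1/n₂) = 9.0000×√(1/23 + 1/33) = 2.4446
t = (x̄₁ - x̄₂)/SE = (69 - 77)/2.4446 = -3.2725
df = 54, t-critical = ±2.670
Decision: reject H₀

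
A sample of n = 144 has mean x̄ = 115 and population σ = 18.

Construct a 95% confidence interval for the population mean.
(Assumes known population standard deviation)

Confidence level: 95%, α = 0.05
z_0.025 = 1.960
SE = σ/√n = 18/√144 = 1.5000
Margin of error = 1.960 × 1.5000 = 2.9400
CI: x̄ ± margin = 115 ± 2.9400
CI: (112.0600, 117.9400)

Answer: (112.0600, 117.9400)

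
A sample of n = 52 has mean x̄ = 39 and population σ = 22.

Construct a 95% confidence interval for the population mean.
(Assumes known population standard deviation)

Answer: (33.0202, 44.9798)

Derivation:
Confidence level: 95%, α = 0.05
z_0.025 = 1.960
SE = σ/√n = 22/√52 = 3.0509
Margin of error = 1.960 × 3.0509 = 5.9798
CI: x̄ ± margin = 39 ± 5.9798
CI: (33.0202, 44.9798)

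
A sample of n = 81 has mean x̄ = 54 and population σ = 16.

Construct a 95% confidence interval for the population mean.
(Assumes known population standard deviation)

Confidence level: 95%, α = 0.05
z_0.025 = 1.960
SE = σ/√n = 16/√81 = 1.7778
Margin of error = 1.960 × 1.7778 = 3.4845
CI: x̄ ± margin = 54 ± 3.4845
CI: (50.5155, 57.4845)

Answer: (50.5155, 57.4845)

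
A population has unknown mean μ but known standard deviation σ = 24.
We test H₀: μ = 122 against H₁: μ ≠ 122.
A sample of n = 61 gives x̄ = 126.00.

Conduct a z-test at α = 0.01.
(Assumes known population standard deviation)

Standard error: SE = σ/√n = 24/√61 = 3.0729
z-statistic: z = (x̄ - μ₀)/SE = (126.00 - 122)/3.0729 = 1.3017
Critical value: ±2.576
p-value = 0.1930
Decision: fail to reject H₀

Answer: z = 1.3017, fail to reject H₀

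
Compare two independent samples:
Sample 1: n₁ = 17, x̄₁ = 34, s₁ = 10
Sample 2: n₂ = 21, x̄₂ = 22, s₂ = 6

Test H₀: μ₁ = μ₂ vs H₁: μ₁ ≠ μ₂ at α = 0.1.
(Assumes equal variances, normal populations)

Answer: t = 4.5817, reject H₀

Derivation:
Pooled variance: s²_p = [16×10² + 20×6²]/(36) = 64.4444
s_p = 8.0277
SE = s_p×√(1/n₁ + 1/n₂) = 8.0277×√(1/17 + 1/21) = 2.6191
t = (x̄₁ - x̄₂)/SE = (34 - 22)/2.6191 = 4.5817
df = 36, t-critical = ±1.688
Decision: reject H₀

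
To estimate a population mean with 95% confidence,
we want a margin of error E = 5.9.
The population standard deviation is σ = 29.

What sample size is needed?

z_0.025 = 1.960
n = (z×σ/E)² = (1.960×29/5.9)²
n = 92.8120
Round up: n = 93

Answer: n = 93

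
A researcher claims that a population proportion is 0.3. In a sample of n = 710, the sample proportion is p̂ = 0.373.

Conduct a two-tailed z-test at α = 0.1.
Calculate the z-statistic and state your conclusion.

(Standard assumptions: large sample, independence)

H₀: p = 0.3, H₁: p ≠ 0.3
Standard error: SE = √(p₀(1-p₀)/n) = √(0.3×0.7/710) = 0.017198
z-statistic: z = (p̂ - p₀)/SE = (0.373 - 0.3)/0.017198 = 4.2447
Critical value: z_0.05 = ±1.645
p-value < 0.0001
Decision: reject H₀ at α = 0.1

Answer: z = 4.2447, reject H₀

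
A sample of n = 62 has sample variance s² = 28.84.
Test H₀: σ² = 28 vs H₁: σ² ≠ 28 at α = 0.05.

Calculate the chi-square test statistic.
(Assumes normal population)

df = n - 1 = 61
χ² = (n-1)s²/σ₀² = 61×28.84/28 = 62.8300
Critical values: χ²_{0.975,61} = 41.303, χ²_{0.025,61} = 84.476
Rejection region: χ² < 41.303 or χ² > 84.476
Decision: fail to reject H₀

Answer: χ² = 62.8300, fail to reject H₀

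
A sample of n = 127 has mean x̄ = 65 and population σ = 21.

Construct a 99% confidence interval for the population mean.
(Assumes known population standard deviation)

Confidence level: 99%, α = 0.01
z_0.005 = 2.576
SE = σ/√n = 21/√127 = 1.8634
Margin of error = 2.576 × 1.8634 = 4.8001
CI: x̄ ± margin = 65 ± 4.8001
CI: (60.1999, 69.8001)

Answer: (60.1999, 69.8001)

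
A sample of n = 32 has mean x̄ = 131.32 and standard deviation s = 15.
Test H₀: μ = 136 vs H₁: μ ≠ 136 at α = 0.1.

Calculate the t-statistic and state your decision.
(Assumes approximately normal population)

df = n - 1 = 31
SE = s/√n = 15/√32 = 2.6517
t = (x̄ - μ₀)/SE = (131.32 - 136)/2.6517 = -1.7649
Critical value: t_{0.05,31} = ±1.696
p-value ≈ 0.0874
Decision: reject H₀

Answer: t = -1.7649, reject H₀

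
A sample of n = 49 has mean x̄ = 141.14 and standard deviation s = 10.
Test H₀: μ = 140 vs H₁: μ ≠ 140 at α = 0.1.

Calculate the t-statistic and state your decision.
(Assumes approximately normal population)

df = n - 1 = 48
SE = s/√n = 10/√49 = 1.4286
t = (x̄ - μ₀)/SE = (141.14 - 140)/1.4286 = 0.7980
Critical value: t_{0.05,48} = ±1.677
p-value ≈ 0.4288
Decision: fail to reject H₀

Answer: t = 0.7980, fail to reject H₀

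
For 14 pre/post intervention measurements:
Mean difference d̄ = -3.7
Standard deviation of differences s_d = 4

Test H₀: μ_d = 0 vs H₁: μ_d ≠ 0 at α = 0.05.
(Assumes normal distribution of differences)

df = n - 1 = 13
SE = s_d/√n = 4/√14 = 1.0690
t = d̄/SE = -3.7/1.0690 = -3.4612
Critical value: t_{0.025,13} = ±2.160
p-value ≈ 0.0042
Decision: reject H₀

Answer: t = -3.4612, reject H₀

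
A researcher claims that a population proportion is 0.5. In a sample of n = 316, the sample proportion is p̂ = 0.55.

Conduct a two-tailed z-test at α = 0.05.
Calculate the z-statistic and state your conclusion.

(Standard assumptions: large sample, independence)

Answer: z = 1.7777, fail to reject H₀

Derivation:
H₀: p = 0.5, H₁: p ≠ 0.5
Standard error: SE = √(p₀(1-p₀)/n) = √(0.5×0.5/316) = 0.028127
z-statistic: z = (p̂ - p₀)/SE = (0.55 - 0.5)/0.028127 = 1.7777
Critical value: z_0.025 = ±1.960
p-value = 0.0755
Decision: fail to reject H₀ at α = 0.05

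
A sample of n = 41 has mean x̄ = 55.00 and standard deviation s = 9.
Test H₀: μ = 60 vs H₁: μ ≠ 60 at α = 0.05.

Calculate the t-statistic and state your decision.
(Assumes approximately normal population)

df = n - 1 = 40
SE = s/√n = 9/√41 = 1.4056
t = (x̄ - μ₀)/SE = (55.00 - 60)/1.4056 = -3.5572
Critical value: t_{0.025,40} = ±2.021
p-value ≈ 0.0010
Decision: reject H₀

Answer: t = -3.5572, reject H₀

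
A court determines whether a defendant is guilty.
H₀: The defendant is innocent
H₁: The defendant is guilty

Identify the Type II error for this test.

A Type I error (probability α) occurs when we reject a true H₀.
A Type II error (probability β) occurs when we fail to reject a false H₀.

Answer: Acquitting a guilty person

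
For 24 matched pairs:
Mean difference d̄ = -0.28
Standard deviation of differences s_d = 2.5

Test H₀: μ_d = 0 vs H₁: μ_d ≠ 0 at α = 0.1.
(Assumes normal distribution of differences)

df = n - 1 = 23
SE = s_d/√n = 2.5/√24 = 0.5103
t = d̄/SE = -0.28/0.5103 = -0.5487
Critical value: t_{0.05,23} = ±1.714
p-value ≈ 0.5885
Decision: fail to reject H₀

Answer: t = -0.5487, fail to reject H₀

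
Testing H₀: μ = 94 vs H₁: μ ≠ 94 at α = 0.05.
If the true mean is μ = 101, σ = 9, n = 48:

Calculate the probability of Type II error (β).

Answer: β ≈ 0.0003

Derivation:
SE = σ/√n = 9/√48 = 1.2990
Critical values: μ₀ ± z_0.025×SE = 94 ± 1.960×1.2990
Acceptance region: (91.4540, 96.5460)
Under H₁ (μ = 101): z_high = (96.5460 - 101)/1.2990 = -3.4288, z_low = (91.4540 - 101)/1.2990 = -7.3487
β = P(not reject | H₁) = Φ(-3.4288) - Φ(-7.3487) ≈ 0.0003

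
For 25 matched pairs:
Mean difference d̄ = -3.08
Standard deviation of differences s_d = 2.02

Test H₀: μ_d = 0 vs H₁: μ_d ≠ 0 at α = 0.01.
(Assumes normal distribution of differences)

df = n - 1 = 24
SE = s_d/√n = 2.02/√25 = 0.4040
t = d̄/SE = -3.08/0.4040 = -7.6238
Critical value: t_{0.005,24} = ±2.797
p-value < 0.0001
Decision: reject H₀

Answer: t = -7.6238, reject H₀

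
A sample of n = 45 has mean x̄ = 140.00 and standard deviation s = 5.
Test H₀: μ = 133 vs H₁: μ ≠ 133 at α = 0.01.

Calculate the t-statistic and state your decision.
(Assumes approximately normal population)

df = n - 1 = 44
SE = s/√n = 5/√45 = 0.7454
t = (x̄ - μ₀)/SE = (140.00 - 133)/0.7454 = 9.3909
Critical value: t_{0.005,44} = ±2.692
p-value < 0.0001
Decision: reject H₀

Answer: t = 9.3909, reject H₀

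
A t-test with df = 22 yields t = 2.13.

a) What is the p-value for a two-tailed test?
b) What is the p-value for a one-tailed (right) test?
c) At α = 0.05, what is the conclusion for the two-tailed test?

Using t-distribution with df = 22:
a) Two-tailed: p = 2×P(T > 2.13) = 0.0446
b) One-tailed: p = P(T > 2.13) = 0.0223
c) 0.0446 < 0.05, reject H₀

Answer: a) 0.0446, b) 0.0223, c) reject H₀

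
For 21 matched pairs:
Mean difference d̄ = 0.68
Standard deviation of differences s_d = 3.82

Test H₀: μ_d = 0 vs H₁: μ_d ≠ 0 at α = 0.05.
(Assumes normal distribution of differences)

df = n - 1 = 20
SE = s_d/√n = 3.82/√21 = 0.8336
t = d̄/SE = 0.68/0.8336 = 0.8157
Critical value: t_{0.025,20} = ±2.086
p-value ≈ 0.4243
Decision: fail to reject H₀

Answer: t = 0.8157, fail to reject H₀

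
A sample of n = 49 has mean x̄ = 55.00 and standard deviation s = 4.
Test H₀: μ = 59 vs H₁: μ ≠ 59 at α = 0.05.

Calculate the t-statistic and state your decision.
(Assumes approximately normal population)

df = n - 1 = 48
SE = s/√n = 4/√49 = 0.5714
t = (x̄ - μ₀)/SE = (55.00 - 59)/0.5714 = -7.0004
Critical value: t_{0.025,48} = ±2.011
p-value < 0.0001
Decision: reject H₀

Answer: t = -7.0004, reject H₀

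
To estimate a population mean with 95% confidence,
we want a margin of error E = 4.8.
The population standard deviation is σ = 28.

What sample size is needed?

Answer: n = 131

Derivation:
z_0.025 = 1.960
n = (z×σ/E)² = (1.960×28/4.8)²
n = 130.7211
Round up: n = 131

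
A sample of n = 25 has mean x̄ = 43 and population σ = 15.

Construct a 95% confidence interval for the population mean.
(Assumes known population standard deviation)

Confidence level: 95%, α = 0.05
z_0.025 = 1.960
SE = σ/√n = 15/√25 = 3.0000
Margin of error = 1.960 × 3.0000 = 5.8800
CI: x̄ ± margin = 43 ± 5.8800
CI: (37.1200, 48.8800)

Answer: (37.1200, 48.8800)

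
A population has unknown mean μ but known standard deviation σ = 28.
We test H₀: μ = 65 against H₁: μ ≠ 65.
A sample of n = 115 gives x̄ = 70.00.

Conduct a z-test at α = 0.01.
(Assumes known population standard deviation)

Answer: z = 1.9150, fail to reject H₀

Derivation:
Standard error: SE = σ/√n = 28/√115 = 2.6110
z-statistic: z = (x̄ - μ₀)/SE = (70.00 - 65)/2.6110 = 1.9150
Critical value: ±2.576
p-value = 0.0555
Decision: fail to reject H₀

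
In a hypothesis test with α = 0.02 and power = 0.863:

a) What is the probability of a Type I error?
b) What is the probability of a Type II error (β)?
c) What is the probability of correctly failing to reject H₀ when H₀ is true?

Answer: a) 0.02, b) 0.137, c) 0.98

Derivation:
a) Type I error probability = α = 0.02
b) Power = P(reject H₀ | H₁ true) = 1 - β = 0.863, so Type II error probability = β = 1 - Power = 0.137
c) P(fail to reject H₀ | H₀ true) = 1 - α = 0.98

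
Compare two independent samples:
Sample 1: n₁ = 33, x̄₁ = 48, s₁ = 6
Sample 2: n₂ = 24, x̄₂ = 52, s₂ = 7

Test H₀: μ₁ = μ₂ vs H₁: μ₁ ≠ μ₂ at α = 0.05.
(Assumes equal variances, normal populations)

Answer: t = -2.3163, reject H₀

Derivation:
Pooled variance: s²_p = [32×6² + 23×7²]/(55) = 41.4364
s_p = 6.4371
SE = s_p×√(1/n₁ + 1/n₂) = 6.4371×√(1/33 + 1/24) = 1.7269
t = (x̄₁ - x̄₂)/SE = (48 - 52)/1.7269 = -2.3163
df = 55, t-critical = ±2.004
Decision: reject H₀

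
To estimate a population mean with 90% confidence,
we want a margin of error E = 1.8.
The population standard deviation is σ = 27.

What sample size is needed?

Answer: n = 609

Derivation:
z_0.05 = 1.645
n = (z×σ/E)² = (1.645×27/1.8)²
n = 608.8556
Round up: n = 609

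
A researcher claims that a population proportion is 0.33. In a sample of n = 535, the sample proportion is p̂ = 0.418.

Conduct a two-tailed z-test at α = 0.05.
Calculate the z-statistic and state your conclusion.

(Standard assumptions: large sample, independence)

H₀: p = 0.33, H₁: p ≠ 0.33
Standard error: SE = √(p₀(1-p₀)/n) = √(0.33×0.67/535) = 0.020329
z-statistic: z = (p̂ - p₀)/SE = (0.418 - 0.33)/0.020329 = 4.3288
Critical value: z_0.025 = ±1.960
p-value < 0.0001
Decision: reject H₀ at α = 0.05

Answer: z = 4.3288, reject H₀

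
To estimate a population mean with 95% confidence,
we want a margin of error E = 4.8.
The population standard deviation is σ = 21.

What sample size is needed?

Answer: n = 74

Derivation:
z_0.025 = 1.960
n = (z×σ/E)² = (1.960×21/4.8)²
n = 73.5306
Round up: n = 74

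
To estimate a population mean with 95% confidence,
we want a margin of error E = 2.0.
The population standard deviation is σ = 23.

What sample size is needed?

z_0.025 = 1.960
n = (z×σ/E)² = (1.960×23/2.0)²
n = 508.0516
Round up: n = 509

Answer: n = 509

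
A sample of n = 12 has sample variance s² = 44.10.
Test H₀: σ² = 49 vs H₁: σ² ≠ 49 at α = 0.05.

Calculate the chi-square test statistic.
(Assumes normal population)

df = n - 1 = 11
χ² = (n-1)s²/σ₀² = 11×44.10/49 = 9.9000
Critical values: χ²_{0.975,11} = 3.816, χ²_{0.025,11} = 21.920
Rejection region: χ² < 3.816 or χ² > 21.920
Decision: fail to reject H₀

Answer: χ² = 9.9000, fail to reject H₀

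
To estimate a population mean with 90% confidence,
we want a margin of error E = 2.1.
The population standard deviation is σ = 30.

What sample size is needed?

Answer: n = 553

Derivation:
z_0.05 = 1.645
n = (z×σ/E)² = (1.645×30/2.1)²
n = 552.2500
Round up: n = 553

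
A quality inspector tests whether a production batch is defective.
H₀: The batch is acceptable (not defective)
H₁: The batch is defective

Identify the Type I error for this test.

Answer: Rejecting an acceptable batch

Derivation:
Type I error: rejecting H₀ when it is actually true (false positive).
Type II error: failing to reject H₀ when H₁ is actually true (false negative).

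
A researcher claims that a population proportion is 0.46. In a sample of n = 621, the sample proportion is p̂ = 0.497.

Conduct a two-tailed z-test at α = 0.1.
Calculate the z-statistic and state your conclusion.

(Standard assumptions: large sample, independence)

Answer: z = 1.8500, reject H₀

Derivation:
H₀: p = 0.46, H₁: p ≠ 0.46
Standard error: SE = √(p₀(1-p₀)/n) = √(0.46×0.54/621) = 0.020000
z-statistic: z = (p̂ - p₀)/SE = (0.497 - 0.46)/0.020000 = 1.8500
Critical value: z_0.05 = ±1.645
p-value = 0.0643
Decision: reject H₀ at α = 0.1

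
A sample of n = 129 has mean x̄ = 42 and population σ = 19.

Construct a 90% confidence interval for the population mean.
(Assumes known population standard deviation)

Answer: (39.2481, 44.7519)

Derivation:
Confidence level: 90%, α = 0.1
z_0.05 = 1.645
SE = σ/√n = 19/√129 = 1.6729
Margin of error = 1.645 × 1.6729 = 2.7519
CI: x̄ ± margin = 42 ± 2.7519
CI: (39.2481, 44.7519)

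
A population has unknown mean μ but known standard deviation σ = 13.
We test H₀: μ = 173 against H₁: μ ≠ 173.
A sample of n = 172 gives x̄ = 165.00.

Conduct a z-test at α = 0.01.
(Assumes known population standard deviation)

Standard error: SE = σ/√n = 13/√172 = 0.9912
z-statistic: z = (x̄ - μ₀)/SE = (165.00 - 173)/0.9912 = -8.0710
Critical value: ±2.576
p-value < 0.0001
Decision: reject H₀

Answer: z = -8.0710, reject H₀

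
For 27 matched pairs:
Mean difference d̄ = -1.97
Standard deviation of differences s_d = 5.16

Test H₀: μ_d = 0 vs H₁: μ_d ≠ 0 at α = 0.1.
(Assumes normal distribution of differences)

df = n - 1 = 26
SE = s_d/√n = 5.16/√27 = 0.9930
t = d̄/SE = -1.97/0.9930 = -1.9839
Critical value: t_{0.05,26} = ±1.706
p-value ≈ 0.0579
Decision: reject H₀

Answer: t = -1.9839, reject H₀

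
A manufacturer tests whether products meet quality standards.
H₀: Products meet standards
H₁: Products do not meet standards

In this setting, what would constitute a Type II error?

Type I error (α): Rejecting H₀ when H₀ is true
Type II error (β): Failing to reject H₀ when H₁ is true

Answer: Accepting products as meeting standards when they don't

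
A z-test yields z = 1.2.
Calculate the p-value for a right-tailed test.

Answer: p-value ≈ 0.1151

Derivation:
For z = 1.2:
p = P(Z > 1.2) = 1 - Φ(1.2) = 0.1151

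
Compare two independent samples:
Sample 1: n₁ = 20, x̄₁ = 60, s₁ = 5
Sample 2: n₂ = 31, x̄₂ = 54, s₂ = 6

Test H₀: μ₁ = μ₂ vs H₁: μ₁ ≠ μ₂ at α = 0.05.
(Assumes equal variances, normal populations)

Pooled variance: s²_p = [19×5² + 30×6²]/(49) = 31.7347
s_p = 5.6334
SE = s_p×√(1/n₁ + 1/n₂) = 5.6334×√(1/20 + 1/31) = 1.6157
t = (x̄₁ - x̄₂)/SE = (60 - 54)/1.6157 = 3.7136
df = 49, t-critical = ±2.010
Decision: reject H₀

Answer: t = 3.7136, reject H₀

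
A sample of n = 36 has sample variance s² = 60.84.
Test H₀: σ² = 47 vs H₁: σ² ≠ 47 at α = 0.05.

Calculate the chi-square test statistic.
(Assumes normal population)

Answer: χ² = 45.3064, fail to reject H₀

Derivation:
df = n - 1 = 35
χ² = (n-1)s²/σ₀² = 35×60.84/47 = 45.3064
Critical values: χ²_{0.975,35} = 20.569, χ²_{0.025,35} = 53.203
Rejection region: χ² < 20.569 or χ² > 53.203
Decision: fail to reject H₀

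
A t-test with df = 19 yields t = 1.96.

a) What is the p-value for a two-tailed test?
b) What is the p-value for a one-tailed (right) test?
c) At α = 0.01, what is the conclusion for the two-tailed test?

Answer: a) 0.0648, b) 0.0324, c) fail to reject H₀

Derivation:
Using t-distribution with df = 19:
a) Two-tailed: p = 2×P(T > 1.96) = 0.0648
b) One-tailed: p = P(T > 1.96) = 0.0324
c) 0.0648 ≥ 0.01, fail to reject H₀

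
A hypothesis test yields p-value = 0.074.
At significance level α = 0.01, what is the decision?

Compare p-value to α:
0.074 ≥ 0.01
Decision: fail to reject H₀

Answer: fail to reject H₀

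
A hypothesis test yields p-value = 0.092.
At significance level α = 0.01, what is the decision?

Answer: fail to reject H₀

Derivation:
Compare p-value to α:
0.092 ≥ 0.01
Decision: fail to reject H₀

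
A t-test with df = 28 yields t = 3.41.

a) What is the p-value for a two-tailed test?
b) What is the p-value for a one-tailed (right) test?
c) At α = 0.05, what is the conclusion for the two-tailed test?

Using t-distribution with df = 28:
a) Two-tailed: p = 2×P(T > 3.41) = 0.0020
b) One-tailed: p = P(T > 3.41) = 0.0010
c) 0.0020 < 0.05, reject H₀

Answer: a) 0.0020, b) 0.0010, c) reject H₀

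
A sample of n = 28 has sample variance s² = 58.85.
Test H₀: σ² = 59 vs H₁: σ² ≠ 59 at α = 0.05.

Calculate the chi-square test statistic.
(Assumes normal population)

df = n - 1 = 27
χ² = (n-1)s²/σ₀² = 27×58.85/59 = 26.9314
Critical values: χ²_{0.975,27} = 14.573, χ²_{0.025,27} = 43.195
Rejection region: χ² < 14.573 or χ² > 43.195
Decision: fail to reject H₀

Answer: χ² = 26.9314, fail to reject H₀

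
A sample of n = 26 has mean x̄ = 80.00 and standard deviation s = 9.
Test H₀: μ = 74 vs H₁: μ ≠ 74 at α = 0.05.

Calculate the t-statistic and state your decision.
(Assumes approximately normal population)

df = n - 1 = 25
SE = s/√n = 9/√26 = 1.7650
t = (x̄ - μ₀)/SE = (80.00 - 74)/1.7650 = 3.3994
Critical value: t_{0.025,25} = ±2.060
p-value ≈ 0.0023
Decision: reject H₀

Answer: t = 3.3994, reject H₀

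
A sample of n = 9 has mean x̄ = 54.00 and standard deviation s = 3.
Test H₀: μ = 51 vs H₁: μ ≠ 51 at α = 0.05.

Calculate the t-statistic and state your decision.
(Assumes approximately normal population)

df = n - 1 = 8
SE = s/√n = 3/√9 = 1.0000
t = (x̄ - μ₀)/SE = (54.00 - 51)/1.0000 = 3.0000
Critical value: t_{0.025,8} = ±2.306
p-value ≈ 0.0171
Decision: reject H₀

Answer: t = 3.0000, reject H₀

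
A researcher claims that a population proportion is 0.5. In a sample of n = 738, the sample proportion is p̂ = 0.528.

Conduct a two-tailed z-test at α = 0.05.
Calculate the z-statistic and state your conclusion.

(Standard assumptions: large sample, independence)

Answer: z = 1.5213, fail to reject H₀

Derivation:
H₀: p = 0.5, H₁: p ≠ 0.5
Standard error: SE = √(p₀(1-p₀)/n) = √(0.5×0.5/738) = 0.018405
z-statistic: z = (p̂ - p₀)/SE = (0.528 - 0.5)/0.018405 = 1.5213
Critical value: z_0.025 = ±1.960
p-value = 0.1282
Decision: fail to reject H₀ at α = 0.05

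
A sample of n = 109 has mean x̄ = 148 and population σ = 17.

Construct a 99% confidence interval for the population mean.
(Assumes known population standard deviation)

Answer: (143.8055, 152.1945)

Derivation:
Confidence level: 99%, α = 0.01
z_0.005 = 2.576
SE = σ/√n = 17/√109 = 1.6283
Margin of error = 2.576 × 1.6283 = 4.1945
CI: x̄ ± margin = 148 ± 4.1945
CI: (143.8055, 152.1945)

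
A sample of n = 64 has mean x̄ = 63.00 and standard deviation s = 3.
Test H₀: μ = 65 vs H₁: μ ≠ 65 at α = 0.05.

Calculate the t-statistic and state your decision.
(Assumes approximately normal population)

df = n - 1 = 63
SE = s/√n = 3/√64 = 0.3750
t = (x̄ - μ₀)/SE = (63.00 - 65)/0.3750 = -5.3333
Critical value: t_{0.025,63} = ±1.998
p-value < 0.0001
Decision: reject H₀

Answer: t = -5.3333, reject H₀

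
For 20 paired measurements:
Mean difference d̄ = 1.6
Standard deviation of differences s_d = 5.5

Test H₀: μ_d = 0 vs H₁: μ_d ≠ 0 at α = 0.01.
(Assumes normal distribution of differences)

df = n - 1 = 19
SE = s_d/√n = 5.5/√20 = 1.2298
t = d̄/SE = 1.6/1.2298 = 1.3010
Critical value: t_{0.005,19} = ±2.861
p-value ≈ 0.2088
Decision: fail to reject H₀

Answer: t = 1.3010, fail to reject H₀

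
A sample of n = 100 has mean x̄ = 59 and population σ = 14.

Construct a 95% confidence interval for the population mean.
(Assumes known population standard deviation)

Answer: (56.2560, 61.7440)

Derivation:
Confidence level: 95%, α = 0.05
z_0.025 = 1.960
SE = σ/√n = 14/√100 = 1.4000
Margin of error = 1.960 × 1.4000 = 2.7440
CI: x̄ ± margin = 59 ± 2.7440
CI: (56.2560, 61.7440)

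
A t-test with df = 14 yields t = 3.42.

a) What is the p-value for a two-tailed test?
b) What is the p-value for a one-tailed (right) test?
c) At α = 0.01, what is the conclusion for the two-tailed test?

Answer: a) 0.0041, b) 0.0021, c) reject H₀

Derivation:
Using t-distribution with df = 14:
a) Two-tailed: p = 2×P(T > 3.42) = 0.0041
b) One-tailed: p = P(T > 3.42) = 0.0021
c) 0.0041 < 0.01, reject H₀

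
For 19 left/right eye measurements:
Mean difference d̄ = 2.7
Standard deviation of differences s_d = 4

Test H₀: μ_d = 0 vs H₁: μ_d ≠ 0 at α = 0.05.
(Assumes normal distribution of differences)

Answer: t = 2.9421, reject H₀

Derivation:
df = n - 1 = 18
SE = s_d/√n = 4/√19 = 0.9177
t = d̄/SE = 2.7/0.9177 = 2.9421
Critical value: t_{0.025,18} = ±2.101
p-value ≈ 0.0087
Decision: reject H₀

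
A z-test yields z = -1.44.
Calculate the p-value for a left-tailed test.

Answer: p-value ≈ 0.0749

Derivation:
For z = -1.44:
p = P(Z < -1.44) = Φ(-1.44) = 0.0749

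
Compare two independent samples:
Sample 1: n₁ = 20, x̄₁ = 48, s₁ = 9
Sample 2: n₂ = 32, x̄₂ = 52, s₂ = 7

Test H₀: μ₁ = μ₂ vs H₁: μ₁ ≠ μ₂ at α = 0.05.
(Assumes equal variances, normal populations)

Pooled variance: s²_p = [19×9² + 31×7²]/(50) = 61.1600
s_p = 7.8205
SE = s_p×√(1/n₁ + 1/n₂) = 7.8205×√(1/20 + 1/32) = 2.2292
t = (x̄₁ - x̄₂)/SE = (48 - 52)/2.2292 = -1.7944
df = 50, t-critical = ±2.009
Decision: fail to reject H₀

Answer: t = -1.7944, fail to reject H₀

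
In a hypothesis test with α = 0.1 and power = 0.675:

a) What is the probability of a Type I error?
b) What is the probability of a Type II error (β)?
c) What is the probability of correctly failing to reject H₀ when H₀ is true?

a) Type I error probability = α = 0.1
b) Power = P(reject H₀ | H₁ true) = 1 - β = 0.675, so Type II error probability = β = 1 - Power = 0.325
c) P(fail to reject H₀ | H₀ true) = 1 - α = 0.9

Answer: a) 0.1, b) 0.325, c) 0.9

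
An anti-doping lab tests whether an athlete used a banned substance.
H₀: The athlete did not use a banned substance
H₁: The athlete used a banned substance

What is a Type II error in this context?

Type I error: rejecting H₀ when it is actually true (false positive).
Type II error: failing to reject H₀ when H₁ is actually true (false negative).

Answer: Failing to detect doping in an athlete who used a banned substance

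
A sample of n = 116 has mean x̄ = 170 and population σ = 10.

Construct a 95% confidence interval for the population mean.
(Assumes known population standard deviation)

Answer: (168.1801, 171.8199)

Derivation:
Confidence level: 95%, α = 0.05
z_0.025 = 1.960
SE = σ/√n = 10/√116 = 0.9285
Margin of error = 1.960 × 0.9285 = 1.8199
CI: x̄ ± margin = 170 ± 1.8199
CI: (168.1801, 171.8199)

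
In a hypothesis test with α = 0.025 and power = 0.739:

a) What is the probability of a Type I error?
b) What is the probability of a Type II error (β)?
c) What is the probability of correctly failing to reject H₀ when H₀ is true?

a) Type I error probability = α = 0.025
b) Power = P(reject H₀ | H₁ true) = 1 - β = 0.739, so Type II error probability = β = 1 - Power = 0.261
c) P(fail to reject H₀ | H₀ true) = 1 - α = 0.975

Answer: a) 0.025, b) 0.261, c) 0.975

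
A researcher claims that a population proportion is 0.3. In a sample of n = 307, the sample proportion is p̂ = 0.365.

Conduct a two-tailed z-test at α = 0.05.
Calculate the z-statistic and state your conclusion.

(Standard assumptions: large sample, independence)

Answer: z = 2.4853, reject H₀

Derivation:
H₀: p = 0.3, H₁: p ≠ 0.3
Standard error: SE = √(p₀(1-p₀)/n) = √(0.3×0.7/307) = 0.026154
z-statistic: z = (p̂ - p₀)/SE = (0.365 - 0.3)/0.026154 = 2.4853
Critical value: z_0.025 = ±1.960
p-value = 0.0129
Decision: reject H₀ at α = 0.05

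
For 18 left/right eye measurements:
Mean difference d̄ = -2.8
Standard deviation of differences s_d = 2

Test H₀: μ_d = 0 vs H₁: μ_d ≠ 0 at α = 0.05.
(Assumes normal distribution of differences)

Answer: t = -5.9398, reject H₀

Derivation:
df = n - 1 = 17
SE = s_d/√n = 2/√18 = 0.4714
t = d̄/SE = -2.8/0.4714 = -5.9398
Critical value: t_{0.025,17} = ±2.110
p-value < 0.0001
Decision: reject H₀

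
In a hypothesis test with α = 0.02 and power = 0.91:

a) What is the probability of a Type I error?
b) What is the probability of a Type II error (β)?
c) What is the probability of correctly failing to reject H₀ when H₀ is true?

Answer: a) 0.02, b) 0.09, c) 0.98

Derivation:
a) Type I error probability = α = 0.02
b) Power = P(reject H₀ | H₁ true) = 1 - β = 0.91, so Type II error probability = β = 1 - Power = 0.09
c) P(fail to reject H₀ | H₀ true) = 1 - α = 0.98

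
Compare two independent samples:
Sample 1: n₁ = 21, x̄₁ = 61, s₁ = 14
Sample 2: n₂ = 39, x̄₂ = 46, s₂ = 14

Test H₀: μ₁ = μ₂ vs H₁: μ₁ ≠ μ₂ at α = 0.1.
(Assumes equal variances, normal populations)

Answer: t = 3.9585, reject H₀

Derivation:
Pooled variance: s²_p = [20×14² + 38×14²]/(58) = 196.0000
s_p = 14.0000
SE = s_p×√(1/n₁ + 1/n₂) = 14.0000×√(1/21 + 1/39) = 3.7893
t = (x̄₁ - x̄₂)/SE = (61 - 46)/3.7893 = 3.9585
df = 58, t-critical = ±1.672
Decision: reject H₀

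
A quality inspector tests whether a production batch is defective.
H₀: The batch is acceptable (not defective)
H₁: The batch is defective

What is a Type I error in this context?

Type I error (α): Rejecting H₀ when H₀ is true
Type II error (β): Failing to reject H₀ when H₁ is true

Answer: Rejecting an acceptable batch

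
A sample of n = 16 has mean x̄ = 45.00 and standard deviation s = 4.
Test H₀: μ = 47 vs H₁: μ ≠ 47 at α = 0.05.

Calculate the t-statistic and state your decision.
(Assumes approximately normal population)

Answer: t = -2.0000, fail to reject H₀

Derivation:
df = n - 1 = 15
SE = s/√n = 4/√16 = 1.0000
t = (x̄ - μ₀)/SE = (45.00 - 47)/1.0000 = -2.0000
Critical value: t_{0.025,15} = ±2.131
p-value ≈ 0.0639
Decision: fail to reject H₀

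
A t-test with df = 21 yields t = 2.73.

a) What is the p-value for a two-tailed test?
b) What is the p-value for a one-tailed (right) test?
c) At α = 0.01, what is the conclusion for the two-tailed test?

Using t-distribution with df = 21:
a) Two-tailed: p = 2×P(T > 2.73) = 0.0125
b) One-tailed: p = P(T > 2.73) = 0.0063
c) 0.0125 ≥ 0.01, fail to reject H₀

Answer: a) 0.0125, b) 0.0063, c) fail to reject H₀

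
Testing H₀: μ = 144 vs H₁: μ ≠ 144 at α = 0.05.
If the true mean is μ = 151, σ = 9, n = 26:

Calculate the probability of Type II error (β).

SE = σ/√n = 9/√26 = 1.7650
Critical values: μ₀ ± z_0.025×SE = 144 ± 1.960×1.7650
Acceptance region: (140.5406, 147.4594)
Under H₁ (μ = 151): z_high = (147.4594 - 151)/1.7650 = -2.0060, z_low = (140.5406 - 151)/1.7650 = -5.9260
β = P(not reject | H₁) = Φ(-2.0060) - Φ(-5.9260) ≈ 0.0224

Answer: β ≈ 0.0224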